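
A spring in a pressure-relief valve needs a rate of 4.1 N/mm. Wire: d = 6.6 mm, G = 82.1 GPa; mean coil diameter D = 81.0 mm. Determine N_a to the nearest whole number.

N_a = Gd⁴/(8D³k) = (82.1×10³ × 6.6⁴)/(8 × 81.0³ × 4.1)
    = 1.55783e+08 / 1.74313e+07 = 8.937 → 9 coils

9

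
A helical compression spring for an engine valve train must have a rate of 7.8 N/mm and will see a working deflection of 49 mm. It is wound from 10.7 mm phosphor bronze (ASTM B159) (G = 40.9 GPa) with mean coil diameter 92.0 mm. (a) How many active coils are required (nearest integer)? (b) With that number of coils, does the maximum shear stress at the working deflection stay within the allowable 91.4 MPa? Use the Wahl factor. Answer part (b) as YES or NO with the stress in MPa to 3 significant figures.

N_a = Gd⁴/(8D³k) = (40.9×10³)(10.7⁴)/(8·92.0³·7.8) = 11.03 → N_a = 11
Actual rate k = Gd⁴/(8D³·11) = 7.8237 N/mm
Working load F = kδ = 7.8237·49 = 383.36 N
C = 92.0/10.7 = 8.5981; K_W = (4C−1)/(4C−4)+0.615/C = 1.1702
τ_max = K_W·8FD/(πd³) = 1.1702·73.314 = 85.794 MPa
τ_max ≤ 91.4 MPa → acceptable

(a) 11 coils; (b) YES, τ_max = 85.8 MPa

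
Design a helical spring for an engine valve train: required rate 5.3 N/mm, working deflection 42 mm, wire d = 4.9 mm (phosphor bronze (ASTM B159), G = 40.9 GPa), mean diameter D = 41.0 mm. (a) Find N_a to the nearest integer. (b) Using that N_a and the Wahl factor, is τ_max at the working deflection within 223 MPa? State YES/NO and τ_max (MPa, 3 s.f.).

N_a = Gd⁴/(8D³k) = (40.9×10³)(4.9⁴)/(8·41.0³·5.3) = 8.068 → N_a = 8
Actual rate k = Gd⁴/(8D³·8) = 5.3453 N/mm
Working load F = kδ = 5.3453·42 = 224.5 N
C = 41.0/4.9 = 8.3673; K_W = (4C−1)/(4C−4)+0.615/C = 1.1753
τ_max = K_W·8FD/(πd³) = 1.1753·199.23 = 234.16 MPa
τ_max > 223 MPa → exceeds allowable

(a) 8 coils; (b) NO, τ_max = 234 MPa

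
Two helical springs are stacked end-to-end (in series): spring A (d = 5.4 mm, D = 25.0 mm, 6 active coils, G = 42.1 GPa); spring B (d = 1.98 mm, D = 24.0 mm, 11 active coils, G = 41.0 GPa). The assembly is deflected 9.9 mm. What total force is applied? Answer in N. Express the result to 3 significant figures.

5.07 N

k_A = Gd⁴/(8D³N_a) = (42.1×10³)(5.4⁴)/(8·25.0³·6) = 47.73 N/mm
k_B = Gd⁴/(8D³N_a) = (41.0×10³)(1.98⁴)/(8·24.0³·11) = 0.518 N/mm
Series: 1/k_eq = 1/47.73 + 1/0.518 = 1.9515; k_eq = 0.51244 N/mm
F = k_eq·δ = 0.51244·9.9 = 5.0731 N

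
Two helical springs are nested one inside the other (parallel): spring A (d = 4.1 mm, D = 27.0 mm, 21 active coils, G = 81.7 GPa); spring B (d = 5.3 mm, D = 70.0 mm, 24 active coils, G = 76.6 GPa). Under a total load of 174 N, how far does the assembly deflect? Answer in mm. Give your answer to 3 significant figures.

k_A = Gd⁴/(8D³N_a) = (81.7×10³)(4.1⁴)/(8·27.0³·21) = 6.9816 N/mm
k_B = Gd⁴/(8D³N_a) = (76.6×10³)(5.3⁴)/(8·70.0³·24) = 0.91778 N/mm
Parallel: k_eq = 6.9816 + 0.91778 = 7.8994 N/mm
δ = F/k_eq = 174/7.8994 = 22.027 mm

22.0 mm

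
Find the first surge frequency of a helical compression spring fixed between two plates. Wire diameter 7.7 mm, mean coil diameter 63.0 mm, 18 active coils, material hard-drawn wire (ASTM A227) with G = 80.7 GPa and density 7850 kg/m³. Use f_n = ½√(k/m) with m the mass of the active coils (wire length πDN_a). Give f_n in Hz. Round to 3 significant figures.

k = Gd⁴/(8D³N_a) = (80.7×10³)(7.7⁴)/(8·63.0³·18) = 7.8787 N/mm = 7878.7 N/m
Wire length L = πDN_a = π·63.0·18 = 3562.6 mm
m = ρ·(πd²/4)·L = 7850 × 46.566×10⁻⁶ m² × 3.5626 m = 1.3023 kg
f_n = ½√(k/m) = 0.5·√(7878.7/1.3023) = 0.5·√(6049.9) = 38.891 Hz

38.9 Hz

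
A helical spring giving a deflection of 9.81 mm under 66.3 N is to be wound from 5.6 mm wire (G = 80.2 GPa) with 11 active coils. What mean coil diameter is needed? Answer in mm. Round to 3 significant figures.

Required rate k = F/δ = 66.3/9.81 = 6.7584 N/mm
D = (Gd⁴/(8N_a·k))^(1/3) = (80.2×10³·5.6⁴/(8·11·6.7584))^(1/3)
  = (132617)^(1/3) = 50.9956 mm

51.0 mm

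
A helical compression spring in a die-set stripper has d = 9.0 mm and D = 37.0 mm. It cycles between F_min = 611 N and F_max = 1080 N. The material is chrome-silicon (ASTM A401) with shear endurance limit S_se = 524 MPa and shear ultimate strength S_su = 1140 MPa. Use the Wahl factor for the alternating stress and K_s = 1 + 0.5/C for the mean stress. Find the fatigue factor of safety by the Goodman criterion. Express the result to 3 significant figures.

C = D/d = 37.0/9.0 = 4.1111; K_W = (4C−1)/(4C−4)+0.615/C = 1.3907; K_s = 1+0.5/C = 1.1216
F_a = (F_max−F_min)/2 = 234.5 N; F_m = (F_max+F_min)/2 = 845.5 N
τ_a = K_W·8F_aD/(πd³) = 1.3907 × 30.308 = 42.148 MPa
τ_m = K_s·8F_mD/(πd³) = 1.1216 × 109.28 = 122.57 MPa
Goodman: 1/n_f = τ_a/S_se + τ_m/S_su = 42.148/524 + 122.57/1140 = 0.08044 + 0.10752 = 0.18795
n_f = 1/0.18795 = 5.321

5.32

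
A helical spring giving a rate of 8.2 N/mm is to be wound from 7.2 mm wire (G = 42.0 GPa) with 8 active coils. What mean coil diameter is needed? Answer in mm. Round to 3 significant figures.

D = (Gd⁴/(8N_a·k))^(1/3) = (42.0×10³·7.2⁴/(8·8·8.2))^(1/3)
  = (215073)^(1/3) = 59.9140 mm

59.9 mm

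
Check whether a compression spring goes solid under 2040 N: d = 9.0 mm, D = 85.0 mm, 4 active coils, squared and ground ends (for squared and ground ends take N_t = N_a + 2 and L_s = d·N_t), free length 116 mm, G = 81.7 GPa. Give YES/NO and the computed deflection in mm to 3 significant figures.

k = Gd⁴/(8D³N_a) = (81.7×10³)(9.0⁴)/(8·85.0³·4) = 27.276 N/mm
N_t = 6; L_s = 9.0·6 = 54 mm; δ_solid = L₀ − L_s = 116 − 54 = 62 mm
δ = F/k = 2040/27.276 = 74.79 mm
δ ≥ δ_solid → spring goes solid

YES, δ = 74.8 mm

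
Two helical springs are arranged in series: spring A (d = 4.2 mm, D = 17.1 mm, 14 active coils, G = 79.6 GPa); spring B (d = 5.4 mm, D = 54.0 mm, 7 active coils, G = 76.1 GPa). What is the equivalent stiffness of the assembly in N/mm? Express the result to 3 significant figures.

6.29 N/mm

k_A = Gd⁴/(8D³N_a) = (79.6×10³)(4.2⁴)/(8·17.1³·14) = 44.229 N/mm
k_B = Gd⁴/(8D³N_a) = (76.1×10³)(5.4⁴)/(8·54.0³·7) = 7.3382 N/mm
Series: 1/k_eq = 1/44.229 + 1/7.3382 = 0.15888; k_eq = 6.294 N/mm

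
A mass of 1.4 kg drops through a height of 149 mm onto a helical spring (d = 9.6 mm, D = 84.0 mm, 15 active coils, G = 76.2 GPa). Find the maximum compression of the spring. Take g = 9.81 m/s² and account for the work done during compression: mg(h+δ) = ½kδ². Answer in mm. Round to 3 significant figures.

k = Gd⁴/(8D³N_a) = (76.2×10³)(9.6⁴)/(8·84.0³·15) = 9.0996 N/mm
W = mg = 1.4 × 9.81 = 13.734 N
½kδ² − Wδ − Wh = 0 → δ = (W + √(W² + 2kWh))/k
δ = (13.734 + √(188.62 + 37242.1))/9.0996 = (13.734 + 193.47)/9.0996 = 22.771 mm

22.8 mm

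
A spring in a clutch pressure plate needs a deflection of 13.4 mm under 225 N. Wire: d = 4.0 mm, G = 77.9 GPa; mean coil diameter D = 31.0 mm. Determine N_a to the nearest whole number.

5

Required rate k = F/δ = 225/13.4 = 16.791 N/mm
N_a = Gd⁴/(8D³k) = (77.9×10³ × 4.0⁴)/(8 × 31.0³ × 16.791)
    = 1.99424e+07 / 4.00178e+06 = 4.983 → 5 coils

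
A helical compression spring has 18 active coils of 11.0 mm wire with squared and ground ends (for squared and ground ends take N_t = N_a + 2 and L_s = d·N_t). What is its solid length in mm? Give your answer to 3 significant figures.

220 mm

squared and ground ends: N_t = N_a + 2 = 18 + 2 = 20
L_s = d·N_t = 11.0 × 20 = 220 mm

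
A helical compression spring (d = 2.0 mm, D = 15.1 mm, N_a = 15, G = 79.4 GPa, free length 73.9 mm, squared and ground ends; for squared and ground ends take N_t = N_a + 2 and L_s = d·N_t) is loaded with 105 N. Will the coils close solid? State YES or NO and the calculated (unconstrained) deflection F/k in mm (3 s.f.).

k = Gd⁴/(8D³N_a) = (79.4×10³)(2.0⁴)/(8·15.1³·15) = 3.0749 N/mm
N_t = 17; L_s = 2.0·17 = 34 mm; δ_solid = L₀ − L_s = 73.9 − 34 = 39.9 mm
δ = F/k = 105/3.0749 = 34.148 mm
δ < δ_solid → spring does not go solid

NO, δ = 34.1 mm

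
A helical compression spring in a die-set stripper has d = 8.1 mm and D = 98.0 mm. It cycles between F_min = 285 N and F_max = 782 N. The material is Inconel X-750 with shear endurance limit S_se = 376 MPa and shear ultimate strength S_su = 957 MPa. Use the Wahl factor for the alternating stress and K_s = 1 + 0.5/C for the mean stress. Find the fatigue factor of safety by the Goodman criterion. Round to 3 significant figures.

C = D/d = 98.0/8.1 = 12.0988; K_W = (4C−1)/(4C−4)+0.615/C = 1.1184; K_s = 1+0.5/C = 1.0413
F_a = (F_max−F_min)/2 = 248.5 N; F_m = (F_max+F_min)/2 = 533.5 N
τ_a = K_W·8F_aD/(πd³) = 1.1184 × 116.69 = 130.51 MPa
τ_m = K_s·8F_mD/(πd³) = 1.0413 × 250.52 = 260.88 MPa
Goodman: 1/n_f = τ_a/S_se + τ_m/S_su = 130.51/376 + 260.88/957 = 0.34710 + 0.27260 = 0.61969
n_f = 1/0.61969 = 1.614

1.61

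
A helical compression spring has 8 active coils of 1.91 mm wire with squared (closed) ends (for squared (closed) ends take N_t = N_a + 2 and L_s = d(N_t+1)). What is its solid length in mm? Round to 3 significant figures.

21.0 mm

squared (closed) ends: N_t = N_a + 2 = 8 + 2 = 10
L_s = d·(N_t+1) = 1.91 × 11 = 21.01 mm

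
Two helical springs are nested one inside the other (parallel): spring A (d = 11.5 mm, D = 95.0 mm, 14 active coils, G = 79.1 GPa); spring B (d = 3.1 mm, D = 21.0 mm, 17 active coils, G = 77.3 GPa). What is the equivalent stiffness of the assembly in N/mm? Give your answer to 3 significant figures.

k_A = Gd⁴/(8D³N_a) = (79.1×10³)(11.5⁴)/(8·95.0³·14) = 14.407 N/mm
k_B = Gd⁴/(8D³N_a) = (77.3×10³)(3.1⁴)/(8·21.0³·17) = 5.668 N/mm
Parallel: k_eq = 14.407 + 5.668 = 20.075 N/mm

20.1 N/mm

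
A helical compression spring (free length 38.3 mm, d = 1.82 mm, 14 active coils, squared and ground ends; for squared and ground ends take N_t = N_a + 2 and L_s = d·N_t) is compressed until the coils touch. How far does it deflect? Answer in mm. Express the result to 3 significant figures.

N_t = 16; L_s = 1.82·16 = 29.12 mm
δ_solid = L₀ − L_s = 38.3 − 29.12 = 9.18 mm

9.18 mm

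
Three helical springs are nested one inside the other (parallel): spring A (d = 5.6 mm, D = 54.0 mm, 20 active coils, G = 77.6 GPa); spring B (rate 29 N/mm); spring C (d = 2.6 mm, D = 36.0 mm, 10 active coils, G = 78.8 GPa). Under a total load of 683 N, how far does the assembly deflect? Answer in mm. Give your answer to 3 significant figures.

20.7 mm

k_A = Gd⁴/(8D³N_a) = (77.6×10³)(5.6⁴)/(8·54.0³·20) = 3.0291 N/mm
k_C = Gd⁴/(8D³N_a) = (78.8×10³)(2.6⁴)/(8·36.0³·10) = 0.96477 N/mm
Parallel: k_eq = 3.0291 + 29 + 0.96477 = 32.994 N/mm
δ = F/k_eq = 683/32.994 = 20.701 mm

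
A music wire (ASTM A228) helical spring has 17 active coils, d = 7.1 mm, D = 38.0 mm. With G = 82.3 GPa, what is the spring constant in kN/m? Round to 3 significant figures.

28.0 kN/m

k = Gd⁴/(8D³N_a) = (82.3×10³ × 7.1⁴) / (8 × 38.0³ × 17)
  = 2.09138e+08 / 7.46259e+06 = 28.025 N/mm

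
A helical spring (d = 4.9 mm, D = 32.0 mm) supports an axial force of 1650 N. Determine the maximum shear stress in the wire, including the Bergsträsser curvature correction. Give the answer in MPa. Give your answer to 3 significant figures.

1390 MPa

Spring index C = D/d = 32.0/4.9 = 6.5306
K_B = (4C+2)/(4C−3) = 28.122/23.122 = 1.2162
τ₀ = 8FD/(πd³) = 8·1650·32.0/(π·4.9³) = 422400/369.61 = 1142.8 MPa
τ_max = K·τ₀ = 1.2162 × 1142.8 = 1390 MPa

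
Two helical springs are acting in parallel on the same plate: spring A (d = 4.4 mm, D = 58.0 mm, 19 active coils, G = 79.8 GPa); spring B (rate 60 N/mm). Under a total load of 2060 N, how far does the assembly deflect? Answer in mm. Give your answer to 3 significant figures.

k_A = Gd⁴/(8D³N_a) = (79.8×10³)(4.4⁴)/(8·58.0³·19) = 1.0085 N/mm
Parallel: k_eq = 1.0085 + 60 = 61.009 N/mm
δ = F/k_eq = 2060/61.009 = 33.766 mm

33.8 mm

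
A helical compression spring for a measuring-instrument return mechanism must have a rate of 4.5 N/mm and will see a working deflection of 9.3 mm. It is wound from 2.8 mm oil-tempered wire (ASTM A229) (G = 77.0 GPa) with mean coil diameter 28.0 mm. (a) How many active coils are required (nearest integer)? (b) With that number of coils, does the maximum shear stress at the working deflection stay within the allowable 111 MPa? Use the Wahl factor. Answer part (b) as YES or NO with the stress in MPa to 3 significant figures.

N_a = Gd⁴/(8D³k) = (77.0×10³)(2.8⁴)/(8·28.0³·4.5) = 5.989 → N_a = 6
Actual rate k = Gd⁴/(8D³·6) = 4.4917 N/mm
Working load F = kδ = 4.4917·9.3 = 41.773 N
C = 28.0/2.8 = 10.0000; K_W = (4C−1)/(4C−4)+0.615/C = 1.1448
τ_max = K_W·8FD/(πd³) = 1.1448·135.68 = 155.33 MPa
τ_max > 111 MPa → exceeds allowable

(a) 6 coils; (b) NO, τ_max = 155 MPa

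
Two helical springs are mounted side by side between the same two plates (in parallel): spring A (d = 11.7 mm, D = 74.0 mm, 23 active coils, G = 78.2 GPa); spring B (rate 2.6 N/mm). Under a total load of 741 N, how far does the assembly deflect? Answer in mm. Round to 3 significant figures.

k_A = Gd⁴/(8D³N_a) = (78.2×10³)(11.7⁴)/(8·74.0³·23) = 19.653 N/mm
Parallel: k_eq = 19.653 + 2.6 = 22.253 N/mm
δ = F/k_eq = 741/22.253 = 33.298 mm

33.3 mm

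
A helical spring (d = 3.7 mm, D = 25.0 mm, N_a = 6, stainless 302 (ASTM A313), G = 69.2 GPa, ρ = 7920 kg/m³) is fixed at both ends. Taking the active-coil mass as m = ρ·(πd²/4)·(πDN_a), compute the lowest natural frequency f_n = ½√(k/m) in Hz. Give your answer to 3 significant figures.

328 Hz

k = Gd⁴/(8D³N_a) = (69.2×10³)(3.7⁴)/(8·25.0³·6) = 17.292 N/mm = 17292 N/m
Wire length L = πDN_a = π·25.0·6 = 471.24 mm
m = ρ·(πd²/4)·L = 7920 × 10.752×10⁻⁶ m² × 0.47124 m = 0.040129 kg
f_n = ½√(k/m) = 0.5·√(17292/0.040129) = 0.5·√(4.3092e+05) = 328.22 Hz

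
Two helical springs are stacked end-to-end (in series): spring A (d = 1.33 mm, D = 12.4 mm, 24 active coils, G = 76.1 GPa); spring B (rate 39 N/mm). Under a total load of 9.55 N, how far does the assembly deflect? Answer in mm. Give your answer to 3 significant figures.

14.9 mm

k_A = Gd⁴/(8D³N_a) = (76.1×10³)(1.33⁴)/(8·12.4³·24) = 0.65047 N/mm
Series: 1/k_eq = 1/0.65047 + 1/39 = 1.563; k_eq = 0.6398 N/mm
δ = F/k_eq = 9.55/0.6398 = 14.927 mm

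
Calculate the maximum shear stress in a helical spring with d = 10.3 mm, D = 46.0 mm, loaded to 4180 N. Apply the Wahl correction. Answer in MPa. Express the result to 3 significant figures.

607 MPa

Spring index C = D/d = 46.0/10.3 = 4.4660
K_W = (4C−1)/(4C−4) + 0.615/C = 16.864/13.864 + 0.1377 = 1.3541
τ₀ = 8FD/(πd³) = 8·4180·46.0/(π·10.3³) = 1.53824e+06/3432.9 = 448.09 MPa
τ_max = K·τ₀ = 1.3541 × 448.09 = 606.75 MPa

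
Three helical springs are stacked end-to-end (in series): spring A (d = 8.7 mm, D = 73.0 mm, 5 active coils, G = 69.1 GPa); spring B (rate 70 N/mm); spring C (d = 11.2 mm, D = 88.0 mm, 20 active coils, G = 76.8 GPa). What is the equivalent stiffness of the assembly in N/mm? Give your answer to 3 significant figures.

6.95 N/mm

k_A = Gd⁴/(8D³N_a) = (69.1×10³)(8.7⁴)/(8·73.0³·5) = 25.441 N/mm
k_C = Gd⁴/(8D³N_a) = (76.8×10³)(11.2⁴)/(8·88.0³·20) = 11.083 N/mm
Series: 1/k_eq = 1/25.441 + 1/70 + 1/11.083 = 0.14382; k_eq = 6.9532 N/mm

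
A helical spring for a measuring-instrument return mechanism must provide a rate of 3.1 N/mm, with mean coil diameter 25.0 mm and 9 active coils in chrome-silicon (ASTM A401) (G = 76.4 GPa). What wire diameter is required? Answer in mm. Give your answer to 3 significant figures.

d = (8D³N_a·k / G)^(1/4) = (8·25.0³·9·3.1 / (76.4×10³))^0.25
  = (45.648)^0.25 = 2.5993 mm

2.60 mm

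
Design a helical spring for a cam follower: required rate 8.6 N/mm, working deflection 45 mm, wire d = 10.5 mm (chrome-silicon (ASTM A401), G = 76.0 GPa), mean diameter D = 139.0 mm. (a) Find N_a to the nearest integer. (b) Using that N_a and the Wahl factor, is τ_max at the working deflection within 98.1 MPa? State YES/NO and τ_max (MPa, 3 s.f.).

(a) 5 coils; (b) NO, τ_max = 131 MPa

N_a = Gd⁴/(8D³k) = (76.0×10³)(10.5⁴)/(8·139.0³·8.6) = 5 → N_a = 5
Actual rate k = Gd⁴/(8D³·5) = 8.5994 N/mm
Working load F = kδ = 8.5994·45 = 386.97 N
C = 139.0/10.5 = 13.2381; K_W = (4C−1)/(4C−4)+0.615/C = 1.1077
τ_max = K_W·8FD/(πd³) = 1.1077·118.32 = 131.07 MPa
τ_max > 98.1 MPa → exceeds allowable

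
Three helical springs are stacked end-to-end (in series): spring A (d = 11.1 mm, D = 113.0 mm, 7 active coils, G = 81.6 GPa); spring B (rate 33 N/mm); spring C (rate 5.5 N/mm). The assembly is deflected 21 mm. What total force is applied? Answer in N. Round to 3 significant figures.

k_A = Gd⁴/(8D³N_a) = (81.6×10³)(11.1⁴)/(8·113.0³·7) = 15.331 N/mm
Series: 1/k_eq = 1/15.331 + 1/33 + 1/5.5 = 0.27735; k_eq = 3.6055 N/mm
F = k_eq·δ = 3.6055·21 = 75.717 N

75.7 N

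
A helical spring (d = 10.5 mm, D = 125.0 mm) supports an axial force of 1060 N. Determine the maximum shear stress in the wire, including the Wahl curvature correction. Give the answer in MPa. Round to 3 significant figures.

Spring index C = D/d = 125.0/10.5 = 11.9048
K_W = (4C−1)/(4C−4) + 0.615/C = 46.619/43.619 + 0.0517 = 1.1204
τ₀ = 8FD/(πd³) = 8·1060·125.0/(π·10.5³) = 1.06e+06/3636.8 = 291.47 MPa
τ_max = K·τ₀ = 1.1204 × 291.47 = 326.57 MPa

327 MPa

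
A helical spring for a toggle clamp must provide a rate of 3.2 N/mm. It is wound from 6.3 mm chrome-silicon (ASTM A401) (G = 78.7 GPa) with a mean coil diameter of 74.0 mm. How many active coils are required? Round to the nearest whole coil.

12

N_a = Gd⁴/(8D³k) = (78.7×10³ × 6.3⁴)/(8 × 74.0³ × 3.2)
    = 1.23976e+08 / 1.03737e+07 = 11.95 → 12 coils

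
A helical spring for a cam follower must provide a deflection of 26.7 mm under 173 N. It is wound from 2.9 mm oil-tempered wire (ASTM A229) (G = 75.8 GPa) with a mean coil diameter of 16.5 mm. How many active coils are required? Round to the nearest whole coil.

23

Required rate k = F/δ = 173/26.7 = 6.4794 N/mm
N_a = Gd⁴/(8D³k) = (75.8×10³ × 2.9⁴)/(8 × 16.5³ × 6.4794)
    = 5.36119e+06 / 232850 = 23.02 → 23 coils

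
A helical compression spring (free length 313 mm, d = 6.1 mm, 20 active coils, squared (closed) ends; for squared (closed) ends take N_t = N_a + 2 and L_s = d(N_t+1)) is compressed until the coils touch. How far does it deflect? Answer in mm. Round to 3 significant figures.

N_t = 22; L_s = 6.1·23 = 140.3 mm
δ_solid = L₀ − L_s = 313 − 140.3 = 172.7 mm

173 mm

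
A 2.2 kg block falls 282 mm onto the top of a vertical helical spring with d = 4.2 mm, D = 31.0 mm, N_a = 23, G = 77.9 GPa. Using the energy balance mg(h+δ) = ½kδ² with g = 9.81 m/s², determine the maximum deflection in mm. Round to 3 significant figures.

k = Gd⁴/(8D³N_a) = (77.9×10³)(4.2⁴)/(8·31.0³·23) = 4.4221 N/mm
W = mg = 2.2 × 9.81 = 21.582 N
½kδ² − Wδ − Wh = 0 → δ = (W + √(W² + 2kWh))/k
δ = (21.582 + √(465.78 + 53827.3))/4.4221 = (21.582 + 233.01)/4.4221 = 57.572 mm

57.6 mm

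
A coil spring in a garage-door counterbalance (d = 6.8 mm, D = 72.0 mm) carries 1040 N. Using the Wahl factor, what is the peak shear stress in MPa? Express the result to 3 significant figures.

689 MPa

Spring index C = D/d = 72.0/6.8 = 10.5882
K_W = (4C−1)/(4C−4) + 0.615/C = 41.353/38.353 + 0.0581 = 1.1363
τ₀ = 8FD/(πd³) = 8·1040·72.0/(π·6.8³) = 599040/987.82 = 606.43 MPa
τ_max = K·τ₀ = 1.1363 × 606.43 = 689.09 MPa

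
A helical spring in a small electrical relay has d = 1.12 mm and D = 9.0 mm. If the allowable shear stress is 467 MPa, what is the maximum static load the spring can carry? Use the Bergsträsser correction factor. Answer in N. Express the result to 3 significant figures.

C = D/d = 9.0/1.12 = 8.0357
K_B = (4C+2)/(4C−3) = 34.143/29.143 = 1.1716
τ_max = K·8FD/(πd³) → F_max = τ_allow·πd³/(8DK)
F_max = 467·π·1.12³/(8·9.0·1.1716) = 2061.2/84.353 = 24.435 N

24.4 N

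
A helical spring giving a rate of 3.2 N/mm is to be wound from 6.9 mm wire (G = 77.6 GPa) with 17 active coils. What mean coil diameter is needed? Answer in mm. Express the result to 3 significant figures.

D = (Gd⁴/(8N_a·k))^(1/3) = (77.6×10³·6.9⁴/(8·17·3.2))^(1/3)
  = (404175)^(1/3) = 73.9361 mm

73.9 mm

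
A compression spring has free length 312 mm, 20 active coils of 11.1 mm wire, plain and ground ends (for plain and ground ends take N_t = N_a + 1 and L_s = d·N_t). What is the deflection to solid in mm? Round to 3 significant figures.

N_t = 21; L_s = 11.1·21 = 233.1 mm
δ_solid = L₀ − L_s = 312 − 233.1 = 78.9 mm

78.9 mm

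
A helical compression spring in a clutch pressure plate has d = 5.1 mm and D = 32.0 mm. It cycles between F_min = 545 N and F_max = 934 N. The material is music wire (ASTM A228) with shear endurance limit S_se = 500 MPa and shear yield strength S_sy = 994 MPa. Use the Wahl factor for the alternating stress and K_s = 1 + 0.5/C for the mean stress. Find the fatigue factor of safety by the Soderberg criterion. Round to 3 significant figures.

1.27

C = D/d = 32.0/5.1 = 6.2745; K_W = (4C−1)/(4C−4)+0.615/C = 1.2402; K_s = 1+0.5/C = 1.0797
F_a = (F_max−F_min)/2 = 194.5 N; F_m = (F_max+F_min)/2 = 739.5 N
τ_a = K_W·8F_aD/(πd³) = 1.2402 × 119.48 = 148.18 MPa
τ_m = K_s·8F_mD/(πd³) = 1.0797 × 454.27 = 490.47 MPa
Soderberg: 1/n_f = τ_a/S_se + τ_m/S_sy = 148.18/500 + 490.47/994 = 0.29636 + 0.49343 = 0.7898
n_f = 1/0.7898 = 1.266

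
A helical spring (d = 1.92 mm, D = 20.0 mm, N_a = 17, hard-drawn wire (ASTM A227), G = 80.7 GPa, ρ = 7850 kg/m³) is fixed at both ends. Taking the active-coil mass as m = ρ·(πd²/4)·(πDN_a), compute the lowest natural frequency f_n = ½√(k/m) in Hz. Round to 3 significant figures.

k = Gd⁴/(8D³N_a) = (80.7×10³)(1.92⁴)/(8·20.0³·17) = 1.008 N/mm = 1008 N/m
Wire length L = πDN_a = π·20.0·17 = 1068.1 mm
m = ρ·(πd²/4)·L = 7850 × 2.8953×10⁻⁶ m² × 1.0681 m = 0.024277 kg
f_n = ½√(k/m) = 0.5·√(1008/0.024277) = 0.5·√(41520) = 101.88 Hz

102 Hz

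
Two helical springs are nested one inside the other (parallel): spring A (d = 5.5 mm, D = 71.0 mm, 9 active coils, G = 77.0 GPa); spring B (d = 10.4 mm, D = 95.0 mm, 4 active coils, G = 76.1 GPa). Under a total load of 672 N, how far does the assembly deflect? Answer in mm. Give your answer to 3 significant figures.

k_A = Gd⁴/(8D³N_a) = (77.0×10³)(5.5⁴)/(8·71.0³·9) = 2.7342 N/mm
k_B = Gd⁴/(8D³N_a) = (76.1×10³)(10.4⁴)/(8·95.0³·4) = 32.449 N/mm
Parallel: k_eq = 2.7342 + 32.449 = 35.183 N/mm
δ = F/k_eq = 672/35.183 = 19.1 mm

19.1 mm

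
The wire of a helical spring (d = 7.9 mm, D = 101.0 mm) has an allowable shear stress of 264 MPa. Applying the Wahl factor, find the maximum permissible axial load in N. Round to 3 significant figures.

455 N

C = D/d = 101.0/7.9 = 12.7848
K_W = (4C−1)/(4C−4) + 0.615/C = 50.139/47.139 + 0.0481 = 1.1117
τ_max = K·8FD/(πd³) → F_max = τ_allow·πd³/(8DK)
F_max = 264·π·7.9³/(8·101.0·1.1117) = 4.0892e+05/898.29 = 455.22 N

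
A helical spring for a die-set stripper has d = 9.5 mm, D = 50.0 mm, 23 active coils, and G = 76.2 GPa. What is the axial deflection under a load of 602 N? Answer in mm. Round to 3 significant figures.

22.3 mm

k = Gd⁴/(8D³N_a) = (76.2×10³)(9.5⁴)/(8·50.0³·23) = 26.985 N/mm
δ = F/k = 602 / 26.985 = 22.309 mm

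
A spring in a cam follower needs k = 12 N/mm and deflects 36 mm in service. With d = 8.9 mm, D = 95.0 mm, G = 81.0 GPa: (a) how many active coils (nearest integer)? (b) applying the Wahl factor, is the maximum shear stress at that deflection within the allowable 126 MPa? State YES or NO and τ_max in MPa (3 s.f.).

N_a = Gd⁴/(8D³k) = (81.0×10³)(8.9⁴)/(8·95.0³·12) = 6.175 → N_a = 6
Actual rate k = Gd⁴/(8D³·6) = 12.349 N/mm
Working load F = kδ = 12.349·36 = 444.57 N
C = 95.0/8.9 = 10.6742; K_W = (4C−1)/(4C−4)+0.615/C = 1.1351
τ_max = K_W·8FD/(πd³) = 1.1351·152.56 = 173.17 MPa
τ_max > 126 MPa → exceeds allowable

(a) 6 coils; (b) NO, τ_max = 173 MPa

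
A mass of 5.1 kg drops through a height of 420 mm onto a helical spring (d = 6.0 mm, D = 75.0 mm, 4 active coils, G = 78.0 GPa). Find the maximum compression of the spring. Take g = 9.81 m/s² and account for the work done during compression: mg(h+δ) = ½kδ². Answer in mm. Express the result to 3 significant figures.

81.9 mm

k = Gd⁴/(8D³N_a) = (78.0×10³)(6.0⁴)/(8·75.0³·4) = 7.488 N/mm
W = mg = 5.1 × 9.81 = 50.031 N
½kδ² − Wδ − Wh = 0 → δ = (W + √(W² + 2kWh))/k
δ = (50.031 + √(2503.1 + 314691))/7.488 = (50.031 + 563.2)/7.488 = 81.895 mm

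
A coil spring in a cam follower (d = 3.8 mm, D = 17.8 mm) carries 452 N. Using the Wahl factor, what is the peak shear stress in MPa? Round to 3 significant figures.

Spring index C = D/d = 17.8/3.8 = 4.6842
K_W = (4C−1)/(4C−4) + 0.615/C = 17.737/14.737 + 0.1313 = 1.3349
τ₀ = 8FD/(πd³) = 8·452·17.8/(π·3.8³) = 64364.8/172.39 = 373.38 MPa
τ_max = K·τ₀ = 1.3349 × 373.38 = 498.41 MPa

498 MPa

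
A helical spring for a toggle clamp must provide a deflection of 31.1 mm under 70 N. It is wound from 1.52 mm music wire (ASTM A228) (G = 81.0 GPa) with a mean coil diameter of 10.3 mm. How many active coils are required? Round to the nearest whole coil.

22

Required rate k = F/δ = 70/31.1 = 2.2508 N/mm
N_a = Gd⁴/(8D³k) = (81.0×10³ × 1.52⁴)/(8 × 10.3³ × 2.2508)
    = 432374 / 19676.1 = 21.97 → 22 coils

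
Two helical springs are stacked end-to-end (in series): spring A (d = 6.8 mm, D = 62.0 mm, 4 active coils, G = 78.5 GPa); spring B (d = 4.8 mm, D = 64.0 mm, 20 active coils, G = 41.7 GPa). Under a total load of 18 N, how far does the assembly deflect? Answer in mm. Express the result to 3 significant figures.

34.9 mm

k_A = Gd⁴/(8D³N_a) = (78.5×10³)(6.8⁴)/(8·62.0³·4) = 22.008 N/mm
k_B = Gd⁴/(8D³N_a) = (41.7×10³)(4.8⁴)/(8·64.0³·20) = 0.52777 N/mm
Series: 1/k_eq = 1/22.008 + 1/0.52777 = 1.9402; k_eq = 0.51541 N/mm
δ = F/k_eq = 18/0.51541 = 34.924 mm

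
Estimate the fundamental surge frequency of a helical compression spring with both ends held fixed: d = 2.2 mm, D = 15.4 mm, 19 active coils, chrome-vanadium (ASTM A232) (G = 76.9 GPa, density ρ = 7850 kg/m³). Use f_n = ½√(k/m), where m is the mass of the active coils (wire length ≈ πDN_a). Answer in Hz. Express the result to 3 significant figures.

k = Gd⁴/(8D³N_a) = (76.9×10³)(2.2⁴)/(8·15.4³·19) = 3.245 N/mm = 3245 N/m
Wire length L = πDN_a = π·15.4·19 = 919.23 mm
m = ρ·(πd²/4)·L = 7850 × 3.8013×10⁻⁶ m² × 0.91923 m = 0.02743 kg
f_n = ½√(k/m) = 0.5·√(3245/0.02743) = 0.5·√(1.183e+05) = 171.97 Hz

172 Hz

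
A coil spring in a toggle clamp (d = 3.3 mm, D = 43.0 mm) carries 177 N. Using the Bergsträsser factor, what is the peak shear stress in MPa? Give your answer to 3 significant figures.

594 MPa

Spring index C = D/d = 43.0/3.3 = 13.0303
K_B = (4C+2)/(4C−3) = 54.121/49.121 = 1.1018
τ₀ = 8FD/(πd³) = 8·177·43.0/(π·3.3³) = 60888/112.9 = 539.31 MPa
τ_max = K·τ₀ = 1.1018 × 539.31 = 594.21 MPa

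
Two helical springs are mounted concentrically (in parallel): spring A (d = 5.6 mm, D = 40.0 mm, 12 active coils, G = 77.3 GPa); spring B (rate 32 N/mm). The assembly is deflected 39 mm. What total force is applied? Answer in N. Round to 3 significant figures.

k_A = Gd⁴/(8D³N_a) = (77.3×10³)(5.6⁴)/(8·40.0³·12) = 12.373 N/mm
Parallel: k_eq = 12.373 + 32 = 44.373 N/mm
F = k_eq·δ = 44.373·39 = 1730.6 N

1730 N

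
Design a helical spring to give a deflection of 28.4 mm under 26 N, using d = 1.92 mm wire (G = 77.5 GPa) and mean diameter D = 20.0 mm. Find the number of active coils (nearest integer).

18

Required rate k = F/δ = 26/28.4 = 0.91549 N/mm
N_a = Gd⁴/(8D³k) = (77.5×10³ × 1.92⁴)/(8 × 20.0³ × 0.91549)
    = 1.05319e+06 / 58591.5 = 17.98 → 18 coils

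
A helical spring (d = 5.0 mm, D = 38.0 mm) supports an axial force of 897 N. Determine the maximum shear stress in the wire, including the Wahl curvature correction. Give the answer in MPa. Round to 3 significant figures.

829 MPa

Spring index C = D/d = 38.0/5.0 = 7.6000
K_W = (4C−1)/(4C−4) + 0.615/C = 29.400/26.400 + 0.0809 = 1.1946
τ₀ = 8FD/(πd³) = 8·897·38.0/(π·5.0³) = 272688/392.7 = 694.39 MPa
τ_max = K·τ₀ = 1.1946 × 694.39 = 829.49 MPa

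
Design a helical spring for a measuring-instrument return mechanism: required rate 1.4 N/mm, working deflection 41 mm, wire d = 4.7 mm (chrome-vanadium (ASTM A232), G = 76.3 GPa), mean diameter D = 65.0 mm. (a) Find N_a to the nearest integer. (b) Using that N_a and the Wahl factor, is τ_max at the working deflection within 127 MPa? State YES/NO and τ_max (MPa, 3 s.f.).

N_a = Gd⁴/(8D³k) = (76.3×10³)(4.7⁴)/(8·65.0³·1.4) = 12.1 → N_a = 12
Actual rate k = Gd⁴/(8D³·12) = 1.4122 N/mm
Working load F = kδ = 1.4122·41 = 57.901 N
C = 65.0/4.7 = 13.8298; K_W = (4C−1)/(4C−4)+0.615/C = 1.1029
τ_max = K_W·8FD/(πd³) = 1.1029·92.31 = 101.81 MPa
τ_max ≤ 127 MPa → acceptable

(a) 12 coils; (b) YES, τ_max = 102 MPa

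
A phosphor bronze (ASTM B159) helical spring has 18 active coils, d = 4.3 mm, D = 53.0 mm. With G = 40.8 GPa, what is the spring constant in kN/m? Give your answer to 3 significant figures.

k = Gd⁴/(8D³N_a) = (40.8×10³ × 4.3⁴) / (8 × 53.0³ × 18)
  = 1.39487e+07 / 2.14383e+07 = 0.65064 N/mm

0.651 kN/m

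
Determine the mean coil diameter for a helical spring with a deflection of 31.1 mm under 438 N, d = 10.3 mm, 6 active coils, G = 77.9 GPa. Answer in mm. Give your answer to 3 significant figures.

Required rate k = F/δ = 438/31.1 = 14.084 N/mm
D = (Gd⁴/(8N_a·k))^(1/3) = (77.9×10³·10.3⁴/(8·6·14.084))^(1/3)
  = (1.29697e+06)^(1/3) = 109.0546 mm

109 mm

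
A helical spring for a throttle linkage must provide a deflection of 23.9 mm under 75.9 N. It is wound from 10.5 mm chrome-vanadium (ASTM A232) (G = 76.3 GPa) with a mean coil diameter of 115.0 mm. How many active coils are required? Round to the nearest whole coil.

Required rate k = F/δ = 75.9/23.9 = 3.1757 N/mm
N_a = Gd⁴/(8D³k) = (76.3×10³ × 10.5⁴)/(8 × 115.0³ × 3.1757)
    = 9.27431e+08 / 3.86391e+07 = 24 → 24 coils

24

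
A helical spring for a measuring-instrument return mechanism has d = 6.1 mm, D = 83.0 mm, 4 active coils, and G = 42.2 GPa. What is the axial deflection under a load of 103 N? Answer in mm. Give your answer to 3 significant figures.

k = Gd⁴/(8D³N_a) = (42.2×10³)(6.1⁴)/(8·83.0³·4) = 3.1934 N/mm
δ = F/k = 103 / 3.1934 = 32.254 mm

32.3 mm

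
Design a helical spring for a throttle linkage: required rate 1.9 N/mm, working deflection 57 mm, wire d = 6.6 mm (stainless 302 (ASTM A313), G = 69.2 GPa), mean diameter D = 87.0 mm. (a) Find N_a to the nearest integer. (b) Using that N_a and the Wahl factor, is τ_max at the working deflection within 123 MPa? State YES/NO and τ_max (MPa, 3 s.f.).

N_a = Gd⁴/(8D³k) = (69.2×10³)(6.6⁴)/(8·87.0³·1.9) = 13.12 → N_a = 13
Actual rate k = Gd⁴/(8D³·13) = 1.9173 N/mm
Working load F = kδ = 1.9173·57 = 109.29 N
C = 87.0/6.6 = 13.1818; K_W = (4C−1)/(4C−4)+0.615/C = 1.1082
τ_max = K_W·8FD/(πd³) = 1.1082·84.216 = 93.33 MPa
τ_max ≤ 123 MPa → acceptable

(a) 13 coils; (b) YES, τ_max = 93.3 MPa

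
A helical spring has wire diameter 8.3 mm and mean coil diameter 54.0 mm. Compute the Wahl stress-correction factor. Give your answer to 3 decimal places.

C = D/d = 54.0/8.3 = 6.5060
K_W = (4C−1)/(4C−4) + 0.615/C = 25.024/22.024 + 0.0945 = 1.2307

1.231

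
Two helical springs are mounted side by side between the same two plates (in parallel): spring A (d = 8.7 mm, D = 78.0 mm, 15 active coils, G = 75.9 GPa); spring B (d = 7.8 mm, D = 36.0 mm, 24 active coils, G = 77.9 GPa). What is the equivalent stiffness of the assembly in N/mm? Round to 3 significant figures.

k_A = Gd⁴/(8D³N_a) = (75.9×10³)(8.7⁴)/(8·78.0³·15) = 7.6358 N/mm
k_B = Gd⁴/(8D³N_a) = (77.9×10³)(7.8⁴)/(8·36.0³·24) = 32.189 N/mm
Parallel: k_eq = 7.6358 + 32.189 = 39.825 N/mm

39.8 N/mm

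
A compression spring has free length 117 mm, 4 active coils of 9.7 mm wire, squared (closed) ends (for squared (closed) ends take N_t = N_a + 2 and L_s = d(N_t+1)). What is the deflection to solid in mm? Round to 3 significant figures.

N_t = 6; L_s = 9.7·7 = 67.9 mm
δ_solid = L₀ − L_s = 117 − 67.9 = 49.1 mm

49.1 mm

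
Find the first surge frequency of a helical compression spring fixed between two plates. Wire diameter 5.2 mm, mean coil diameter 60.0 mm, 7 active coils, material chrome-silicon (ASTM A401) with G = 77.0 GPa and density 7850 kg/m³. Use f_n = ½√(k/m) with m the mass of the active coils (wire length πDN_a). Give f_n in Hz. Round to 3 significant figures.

k = Gd⁴/(8D³N_a) = (77.0×10³)(5.2⁴)/(8·60.0³·7) = 4.6544 N/mm = 4654.4 N/m
Wire length L = πDN_a = π·60.0·7 = 1319.5 mm
m = ρ·(πd²/4)·L = 7850 × 21.237×10⁻⁶ m² × 1.3195 m = 0.21997 kg
f_n = ½√(k/m) = 0.5·√(4654.4/0.21997) = 0.5·√(21159) = 72.731 Hz

72.7 Hz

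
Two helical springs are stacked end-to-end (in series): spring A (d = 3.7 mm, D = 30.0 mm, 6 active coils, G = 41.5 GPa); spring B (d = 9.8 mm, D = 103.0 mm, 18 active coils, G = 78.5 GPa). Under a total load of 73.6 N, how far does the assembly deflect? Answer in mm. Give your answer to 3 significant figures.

28.3 mm

k_A = Gd⁴/(8D³N_a) = (41.5×10³)(3.7⁴)/(8·30.0³·6) = 6.0014 N/mm
k_B = Gd⁴/(8D³N_a) = (78.5×10³)(9.8⁴)/(8·103.0³·18) = 4.6015 N/mm
Series: 1/k_eq = 1/6.0014 + 1/4.6015 = 0.38395; k_eq = 2.6045 N/mm
δ = F/k_eq = 73.6/2.6045 = 28.259 mm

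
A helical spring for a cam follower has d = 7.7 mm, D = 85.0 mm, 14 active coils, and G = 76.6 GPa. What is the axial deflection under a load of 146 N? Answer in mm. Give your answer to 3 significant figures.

k = Gd⁴/(8D³N_a) = (76.6×10³)(7.7⁴)/(8·85.0³·14) = 3.9149 N/mm
δ = F/k = 146 / 3.9149 = 37.294 mm

37.3 mm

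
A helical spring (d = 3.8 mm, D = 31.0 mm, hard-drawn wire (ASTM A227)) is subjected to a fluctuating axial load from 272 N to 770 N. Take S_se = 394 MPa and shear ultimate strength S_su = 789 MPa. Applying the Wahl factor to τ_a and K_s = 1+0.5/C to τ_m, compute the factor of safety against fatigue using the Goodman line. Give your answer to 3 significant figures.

C = D/d = 31.0/3.8 = 8.1579; K_W = (4C−1)/(4C−4)+0.615/C = 1.1802; K_s = 1+0.5/C = 1.0613
F_a = (F_max−F_min)/2 = 249 N; F_m = (F_max+F_min)/2 = 521 N
τ_a = K_W·8F_aD/(πd³) = 1.1802 × 358.22 = 422.76 MPa
τ_m = K_s·8F_mD/(πd³) = 1.0613 × 749.53 = 795.47 MPa
Goodman: 1/n_f = τ_a/S_se + τ_m/S_su = 422.76/394 + 795.47/789 = 1.07299 + 1.00820 = 2.0812
n_f = 1/2.0812 = 0.4805

0.480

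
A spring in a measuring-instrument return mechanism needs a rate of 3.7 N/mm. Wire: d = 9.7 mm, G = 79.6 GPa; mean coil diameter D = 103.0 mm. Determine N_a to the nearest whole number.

22

N_a = Gd⁴/(8D³k) = (79.6×10³ × 9.7⁴)/(8 × 103.0³ × 3.7)
    = 7.04693e+08 / 3.23447e+07 = 21.79 → 22 coils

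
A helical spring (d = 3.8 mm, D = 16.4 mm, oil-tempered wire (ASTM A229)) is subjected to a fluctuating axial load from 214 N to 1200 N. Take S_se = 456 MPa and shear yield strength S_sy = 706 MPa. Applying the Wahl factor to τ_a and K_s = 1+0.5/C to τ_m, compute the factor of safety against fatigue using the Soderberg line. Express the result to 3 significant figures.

0.506

C = D/d = 16.4/3.8 = 4.3158; K_W = (4C−1)/(4C−4)+0.615/C = 1.3687; K_s = 1+0.5/C = 1.1159
F_a = (F_max−F_min)/2 = 493 N; F_m = (F_max+F_min)/2 = 707 N
τ_a = K_W·8F_aD/(πd³) = 1.3687 × 375.21 = 513.55 MPa
τ_m = K_s·8F_mD/(πd³) = 1.1159 × 538.09 = 600.43 MPa
Soderberg: 1/n_f = τ_a/S_se + τ_m/S_sy = 513.55/456 + 600.43/706 = 1.12621 + 0.85046 = 1.9767
n_f = 1/1.9767 = 0.5059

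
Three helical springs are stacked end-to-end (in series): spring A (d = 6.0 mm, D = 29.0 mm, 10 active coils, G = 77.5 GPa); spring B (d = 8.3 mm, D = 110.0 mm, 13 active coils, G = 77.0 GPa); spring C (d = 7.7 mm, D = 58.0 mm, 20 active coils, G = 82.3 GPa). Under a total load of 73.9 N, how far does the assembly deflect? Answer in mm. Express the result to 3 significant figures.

37.4 mm

k_A = Gd⁴/(8D³N_a) = (77.5×10³)(6.0⁴)/(8·29.0³·10) = 51.478 N/mm
k_B = Gd⁴/(8D³N_a) = (77.0×10³)(8.3⁴)/(8·110.0³·13) = 2.6399 N/mm
k_C = Gd⁴/(8D³N_a) = (82.3×10³)(7.7⁴)/(8·58.0³·20) = 9.2674 N/mm
Series: 1/k_eq = 1/51.478 + 1/2.6399 + 1/9.2674 = 0.50613; k_eq = 1.9758 N/mm
δ = F/k_eq = 73.9/1.9758 = 37.403 mm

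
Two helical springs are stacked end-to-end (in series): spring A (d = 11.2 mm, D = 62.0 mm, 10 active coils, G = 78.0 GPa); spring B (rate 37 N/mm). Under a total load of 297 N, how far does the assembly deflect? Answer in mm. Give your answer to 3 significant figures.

12.6 mm

k_A = Gd⁴/(8D³N_a) = (78.0×10³)(11.2⁴)/(8·62.0³·10) = 64.373 N/mm
Series: 1/k_eq = 1/64.373 + 1/37 = 0.042562; k_eq = 23.495 N/mm
δ = F/k_eq = 297/23.495 = 12.641 mm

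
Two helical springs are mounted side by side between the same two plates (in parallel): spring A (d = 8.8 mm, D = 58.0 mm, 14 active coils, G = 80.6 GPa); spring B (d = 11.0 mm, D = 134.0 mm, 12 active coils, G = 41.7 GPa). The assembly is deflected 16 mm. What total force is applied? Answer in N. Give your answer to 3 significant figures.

k_A = Gd⁴/(8D³N_a) = (80.6×10³)(8.8⁴)/(8·58.0³·14) = 22.119 N/mm
k_B = Gd⁴/(8D³N_a) = (41.7×10³)(11.0⁴)/(8·134.0³·12) = 2.6431 N/mm
Parallel: k_eq = 22.119 + 2.6431 = 24.762 N/mm
F = k_eq·δ = 24.762·16 = 396.19 N

396 N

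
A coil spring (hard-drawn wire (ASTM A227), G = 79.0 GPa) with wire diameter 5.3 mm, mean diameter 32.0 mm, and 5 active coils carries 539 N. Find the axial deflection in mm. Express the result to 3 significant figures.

11.3 mm

k = Gd⁴/(8D³N_a) = (79.0×10³)(5.3⁴)/(8·32.0³·5) = 47.558 N/mm
δ = F/k = 539 / 47.558 = 11.334 mm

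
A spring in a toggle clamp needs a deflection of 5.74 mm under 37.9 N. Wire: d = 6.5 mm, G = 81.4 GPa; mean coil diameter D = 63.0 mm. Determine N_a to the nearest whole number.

Required rate k = F/δ = 37.9/5.74 = 6.6028 N/mm
N_a = Gd⁴/(8D³k) = (81.4×10³ × 6.5⁴)/(8 × 63.0³ × 6.6028)
    = 1.45304e+08 / 1.32081e+07 = 11 → 11 coils

11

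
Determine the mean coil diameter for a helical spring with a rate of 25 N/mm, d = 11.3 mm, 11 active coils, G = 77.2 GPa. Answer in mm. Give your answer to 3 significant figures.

83.0 mm

D = (Gd⁴/(8N_a·k))^(1/3) = (77.2×10³·11.3⁴/(8·11·25))^(1/3)
  = (572148)^(1/3) = 83.0175 mm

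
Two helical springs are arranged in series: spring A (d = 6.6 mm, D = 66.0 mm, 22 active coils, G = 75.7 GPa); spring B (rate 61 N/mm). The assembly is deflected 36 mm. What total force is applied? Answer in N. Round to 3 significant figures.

97.7 N

k_A = Gd⁴/(8D³N_a) = (75.7×10³)(6.6⁴)/(8·66.0³·22) = 2.8387 N/mm
Series: 1/k_eq = 1/2.8387 + 1/61 = 0.36866; k_eq = 2.7125 N/mm
F = k_eq·δ = 2.7125·36 = 97.651 N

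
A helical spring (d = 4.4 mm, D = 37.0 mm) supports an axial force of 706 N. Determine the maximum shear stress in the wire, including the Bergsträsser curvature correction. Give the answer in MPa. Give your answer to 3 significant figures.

908 MPa

Spring index C = D/d = 37.0/4.4 = 8.4091
K_B = (4C+2)/(4C−3) = 35.636/30.636 = 1.1632
τ₀ = 8FD/(πd³) = 8·706·37.0/(π·4.4³) = 208976/267.61 = 780.89 MPa
τ_max = K·τ₀ = 1.1632 × 780.89 = 908.33 MPa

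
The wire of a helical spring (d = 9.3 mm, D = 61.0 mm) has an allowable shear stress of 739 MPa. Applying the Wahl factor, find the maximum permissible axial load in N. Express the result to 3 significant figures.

C = D/d = 61.0/9.3 = 6.5591
K_W = (4C−1)/(4C−4) + 0.615/C = 25.237/22.237 + 0.0938 = 1.2287
τ_max = K·8FD/(πd³) → F_max = τ_allow·πd³/(8DK)
F_max = 739·π·9.3³/(8·61.0·1.2287) = 1.8674e+06/599.59 = 3114.5 N

3110 N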